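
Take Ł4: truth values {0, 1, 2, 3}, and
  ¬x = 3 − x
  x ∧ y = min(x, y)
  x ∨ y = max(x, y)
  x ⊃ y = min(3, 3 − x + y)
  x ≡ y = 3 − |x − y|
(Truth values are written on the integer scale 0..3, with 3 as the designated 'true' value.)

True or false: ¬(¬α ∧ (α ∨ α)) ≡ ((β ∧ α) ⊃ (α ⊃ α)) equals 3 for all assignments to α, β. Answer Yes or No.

No

Counterexample: take α = 1, β = 0.
¬α = ¬1 = 2
α ∨ α = 1 ∨ 1 = 1
¬α ∧ (α ∨ α) = 2 ∧ 1 = 1
¬(¬α ∧ (α ∨ α)) = ¬1 = 2
β ∧ α = 0 ∧ 1 = 0
α ⊃ α = 1 ⊃ 1 = 3
(β ∧ α) ⊃ (α ⊃ α) = 0 ⊃ 3 = 3
¬(¬α ∧ (α ∨ α)) ≡ ((β ∧ α) ⊃ (α ⊃ α)) = 2 ≡ 3 = 2
This gives 2 ≠ 3.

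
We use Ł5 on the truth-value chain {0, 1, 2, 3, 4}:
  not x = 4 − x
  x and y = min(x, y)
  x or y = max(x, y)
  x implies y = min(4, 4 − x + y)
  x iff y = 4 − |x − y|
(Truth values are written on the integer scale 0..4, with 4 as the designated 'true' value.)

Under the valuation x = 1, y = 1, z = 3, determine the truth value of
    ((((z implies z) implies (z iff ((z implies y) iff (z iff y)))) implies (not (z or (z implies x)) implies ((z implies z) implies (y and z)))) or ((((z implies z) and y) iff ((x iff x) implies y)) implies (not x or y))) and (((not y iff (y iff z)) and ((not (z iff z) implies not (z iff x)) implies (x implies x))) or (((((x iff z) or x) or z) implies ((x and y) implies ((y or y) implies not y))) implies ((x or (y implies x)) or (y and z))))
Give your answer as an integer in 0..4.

4

z implies z = 3 implies 3 = 4
z implies y = 3 implies 1 = 2
z iff y = 3 iff 1 = 2
(z implies y) iff (z iff y) = 2 iff 2 = 4
z iff ((z implies y) iff (z iff y)) = 3 iff 4 = 3
(z implies z) implies (z iff ((z implies y) iff (z iff y))) = 4 implies 3 = 3
z implies x = 3 implies 1 = 2
z or (z implies x) = 3 or 2 = 3
not (z or (z implies x)) = not 3 = 1
z implies z = 3 implies 3 = 4
y and z = 1 and 3 = 1
(z implies z) implies (y and z) = 4 implies 1 = 1
not (z or (z implies x)) implies ((z implies z) implies (y and z)) = 1 implies 1 = 4
((z implies z) implies (z iff ((z implies y) iff (z iff y)))) implies (not (z or (z implies x)) implies ((z implies z) implies (y and z))) = 3 implies 4 = 4
z implies z = 3 implies 3 = 4
(z implies z) and y = 4 and 1 = 1
x iff x = 1 iff 1 = 4
(x iff x) implies y = 4 implies 1 = 1
((z implies z) and y) iff ((x iff x) implies y) = 1 iff 1 = 4
not x = not 1 = 3
not x or y = 3 or 1 = 3
(((z implies z) and y) iff ((x iff x) implies y)) implies (not x or y) = 4 implies 3 = 3
(((z implies z) implies (z iff ((z implies y) iff (z iff y)))) implies (not (z or (z implies x)) implies ((z implies z) implies (y and z)))) or ((((z implies z) and y) iff ((x iff x) implies y)) implies (not x or y)) = 4 or 3 = 4
not y = not 1 = 3
y iff z = 1 iff 3 = 2
not y iff (y iff z) = 3 iff 2 = 3
z iff z = 3 iff 3 = 4
not (z iff z) = not 4 = 0
z iff x = 3 iff 1 = 2
not (z iff x) = not 2 = 2
not (z iff z) implies not (z iff x) = 0 implies 2 = 4
x implies x = 1 implies 1 = 4
(not (z iff z) implies not (z iff x)) implies (x implies x) = 4 implies 4 = 4
(not y iff (y iff z)) and ((not (z iff z) implies not (z iff x)) implies (x implies x)) = 3 and 4 = 3
x iff z = 1 iff 3 = 2
(x iff z) or x = 2 or 1 = 2
((x iff z) or x) or z = 2 or 3 = 3
x and y = 1 and 1 = 1
y or y = 1 or 1 = 1
not y = not 1 = 3
(y or y) implies not y = 1 implies 3 = 4
(x and y) implies ((y or y) implies not y) = 1 implies 4 = 4
(((x iff z) or x) or z) implies ((x and y) implies ((y or y) implies not y)) = 3 implies 4 = 4
y implies x = 1 implies 1 = 4
x or (y implies x) = 1 or 4 = 4
y and z = 1 and 3 = 1
(x or (y implies x)) or (y and z) = 4 or 1 = 4
((((x iff z) or x) or z) implies ((x and y) implies ((y or y) implies not y))) implies ((x or (y implies x)) or (y and z)) = 4 implies 4 = 4
((not y iff (y iff z)) and ((not (z iff z) implies not (z iff x)) implies (x implies x))) or (((((x iff z) or x) or z) implies ((x and y) implies ((y or y) implies not y))) implies ((x or (y implies x)) or (y and z))) = 3 or 4 = 4
((((z implies z) implies (z iff ((z implies y) iff (z iff y)))) implies (not (z or (z implies x)) implies ((z implies z) implies (y and z)))) or ((((z implies z) and y) iff ((x iff x) implies y)) implies (not x or y))) and (((not y iff (y iff z)) and ((not (z iff z) implies not (z iff x)) implies (x implies x))) or (((((x iff z) or x) or z) implies ((x and y) implies ((y or y) implies not y))) implies ((x or (y implies x)) or (y and z)))) = 4 and 4 = 4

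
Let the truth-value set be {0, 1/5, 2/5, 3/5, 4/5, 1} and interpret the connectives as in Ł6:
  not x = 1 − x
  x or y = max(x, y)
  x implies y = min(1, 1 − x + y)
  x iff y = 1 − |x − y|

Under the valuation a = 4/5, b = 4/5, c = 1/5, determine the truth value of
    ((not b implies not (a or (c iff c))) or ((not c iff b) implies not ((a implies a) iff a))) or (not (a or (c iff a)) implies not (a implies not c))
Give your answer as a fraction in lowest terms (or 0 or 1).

not b = not 4/5 = 1/5
c iff c = 1/5 iff 1/5 = 1
a or (c iff c) = 4/5 or 1 = 1
not (a or (c iff c)) = not 1 = 0
not b implies not (a or (c iff c)) = 1/5 implies 0 = 4/5
not c = not 1/5 = 4/5
not c iff b = 4/5 iff 4/5 = 1
a implies a = 4/5 implies 4/5 = 1
(a implies a) iff a = 1 iff 4/5 = 4/5
not ((a implies a) iff a) = not 4/5 = 1/5
(not c iff b) implies not ((a implies a) iff a) = 1 implies 1/5 = 1/5
(not b implies not (a or (c iff c))) or ((not c iff b) implies not ((a implies a) iff a)) = 4/5 or 1/5 = 4/5
c iff a = 1/5 iff 4/5 = 2/5
a or (c iff a) = 4/5 or 2/5 = 4/5
not (a or (c iff a)) = not 4/5 = 1/5
not c = not 1/5 = 4/5
a implies not c = 4/5 implies 4/5 = 1
not (a implies not c) = not 1 = 0
not (a or (c iff a)) implies not (a implies not c) = 1/5 implies 0 = 4/5
((not b implies not (a or (c iff c))) or ((not c iff b) implies not ((a implies a) iff a))) or (not (a or (c iff a)) implies not (a implies not c)) = 4/5 or 4/5 = 4/5

4/5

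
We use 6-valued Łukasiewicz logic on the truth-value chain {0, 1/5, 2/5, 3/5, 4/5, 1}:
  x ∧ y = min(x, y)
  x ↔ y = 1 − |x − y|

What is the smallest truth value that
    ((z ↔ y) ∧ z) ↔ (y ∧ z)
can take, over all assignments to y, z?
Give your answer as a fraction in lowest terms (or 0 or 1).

3/5

Take y = 0, z = 2/5:
z ↔ y = 2/5 ↔ 0 = 3/5
(z ↔ y) ∧ z = 3/5 ∧ 2/5 = 2/5
y ∧ z = 0 ∧ 2/5 = 0
((z ↔ y) ∧ z) ↔ (y ∧ z) = 2/5 ↔ 0 = 3/5
No assignment yields a value below 3/5, so this is the minimum.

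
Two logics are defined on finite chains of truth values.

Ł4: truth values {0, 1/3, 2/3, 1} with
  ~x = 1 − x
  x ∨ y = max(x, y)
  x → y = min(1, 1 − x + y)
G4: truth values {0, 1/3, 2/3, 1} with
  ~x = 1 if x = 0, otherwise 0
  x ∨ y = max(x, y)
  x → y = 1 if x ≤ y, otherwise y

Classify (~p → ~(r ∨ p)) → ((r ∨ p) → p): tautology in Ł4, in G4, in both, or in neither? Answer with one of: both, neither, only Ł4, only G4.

only Ł4

In Ł4: every assignment gives 1 — tautology.
In G4: at p = 1/3, r = 2/3 the value is 1/3 — not a tautology.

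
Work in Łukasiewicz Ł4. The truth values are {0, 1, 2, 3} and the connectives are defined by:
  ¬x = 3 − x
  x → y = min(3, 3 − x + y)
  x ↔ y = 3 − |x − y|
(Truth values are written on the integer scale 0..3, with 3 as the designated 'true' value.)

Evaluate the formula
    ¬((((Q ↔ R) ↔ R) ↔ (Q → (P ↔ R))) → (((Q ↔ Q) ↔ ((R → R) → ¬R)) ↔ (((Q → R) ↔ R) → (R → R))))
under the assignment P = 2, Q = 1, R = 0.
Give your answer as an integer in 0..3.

Q ↔ R = 1 ↔ 0 = 2
(Q ↔ R) ↔ R = 2 ↔ 0 = 1
P ↔ R = 2 ↔ 0 = 1
Q → (P ↔ R) = 1 → 1 = 3
((Q ↔ R) ↔ R) ↔ (Q → (P ↔ R)) = 1 ↔ 3 = 1
Q ↔ Q = 1 ↔ 1 = 3
R → R = 0 → 0 = 3
¬R = ¬0 = 3
(R → R) → ¬R = 3 → 3 = 3
(Q ↔ Q) ↔ ((R → R) → ¬R) = 3 ↔ 3 = 3
Q → R = 1 → 0 = 2
(Q → R) ↔ R = 2 ↔ 0 = 1
R → R = 0 → 0 = 3
((Q → R) ↔ R) → (R → R) = 1 → 3 = 3
((Q ↔ Q) ↔ ((R → R) → ¬R)) ↔ (((Q → R) ↔ R) → (R → R)) = 3 ↔ 3 = 3
(((Q ↔ R) ↔ R) ↔ (Q → (P ↔ R))) → (((Q ↔ Q) ↔ ((R → R) → ¬R)) ↔ (((Q → R) ↔ R) → (R → R))) = 1 → 3 = 3
¬((((Q ↔ R) ↔ R) ↔ (Q → (P ↔ R))) → (((Q ↔ Q) ↔ ((R → R) → ¬R)) ↔ (((Q → R) ↔ R) → (R → R)))) = ¬3 = 0

0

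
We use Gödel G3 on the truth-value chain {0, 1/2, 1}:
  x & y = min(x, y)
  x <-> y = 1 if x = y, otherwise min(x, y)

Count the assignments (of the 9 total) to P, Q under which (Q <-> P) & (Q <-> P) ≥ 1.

3

P = 0, Q = 0 ↦ 1  ≥
P = 0, Q = 1/2 ↦ 0  <
P = 0, Q = 1 ↦ 0  <
P = 1/2, Q = 0 ↦ 0  <
P = 1/2, Q = 1/2 ↦ 1  ≥
P = 1/2, Q = 1 ↦ 1/2  <
P = 1, Q = 0 ↦ 0  <
P = 1, Q = 1/2 ↦ 1/2  <
P = 1, Q = 1 ↦ 1  ≥
So 3 of the 9 assignments meet the threshold.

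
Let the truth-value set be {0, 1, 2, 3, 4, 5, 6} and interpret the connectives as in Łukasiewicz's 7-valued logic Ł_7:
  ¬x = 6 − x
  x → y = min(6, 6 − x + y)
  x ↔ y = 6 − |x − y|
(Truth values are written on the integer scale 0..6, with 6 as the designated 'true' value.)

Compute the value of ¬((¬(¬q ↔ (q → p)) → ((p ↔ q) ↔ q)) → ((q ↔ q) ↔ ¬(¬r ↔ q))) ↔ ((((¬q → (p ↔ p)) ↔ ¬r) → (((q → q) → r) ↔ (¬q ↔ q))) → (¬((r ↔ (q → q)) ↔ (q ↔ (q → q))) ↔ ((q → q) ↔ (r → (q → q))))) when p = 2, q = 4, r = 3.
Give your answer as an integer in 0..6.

2

¬q = ¬4 = 2
q → p = 4 → 2 = 4
¬q ↔ (q → p) = 2 ↔ 4 = 4
¬(¬q ↔ (q → p)) = ¬4 = 2
p ↔ q = 2 ↔ 4 = 4
(p ↔ q) ↔ q = 4 ↔ 4 = 6
¬(¬q ↔ (q → p)) → ((p ↔ q) ↔ q) = 2 → 6 = 6
q ↔ q = 4 ↔ 4 = 6
¬r = ¬3 = 3
¬r ↔ q = 3 ↔ 4 = 5
¬(¬r ↔ q) = ¬5 = 1
(q ↔ q) ↔ ¬(¬r ↔ q) = 6 ↔ 1 = 1
(¬(¬q ↔ (q → p)) → ((p ↔ q) ↔ q)) → ((q ↔ q) ↔ ¬(¬r ↔ q)) = 6 → 1 = 1
¬((¬(¬q ↔ (q → p)) → ((p ↔ q) ↔ q)) → ((q ↔ q) ↔ ¬(¬r ↔ q))) = ¬1 = 5
¬q = ¬4 = 2
p ↔ p = 2 ↔ 2 = 6
¬q → (p ↔ p) = 2 → 6 = 6
¬r = ¬3 = 3
(¬q → (p ↔ p)) ↔ ¬r = 6 ↔ 3 = 3
q → q = 4 → 4 = 6
(q → q) → r = 6 → 3 = 3
¬q = ¬4 = 2
¬q ↔ q = 2 ↔ 4 = 4
((q → q) → r) ↔ (¬q ↔ q) = 3 ↔ 4 = 5
((¬q → (p ↔ p)) ↔ ¬r) → (((q → q) → r) ↔ (¬q ↔ q)) = 3 → 5 = 6
q → q = 4 → 4 = 6
r ↔ (q → q) = 3 ↔ 6 = 3
q → q = 4 → 4 = 6
q ↔ (q → q) = 4 ↔ 6 = 4
(r ↔ (q → q)) ↔ (q ↔ (q → q)) = 3 ↔ 4 = 5
¬((r ↔ (q → q)) ↔ (q ↔ (q → q))) = ¬5 = 1
q → q = 4 → 4 = 6
q → q = 4 → 4 = 6
r → (q → q) = 3 → 6 = 6
(q → q) ↔ (r → (q → q)) = 6 ↔ 6 = 6
¬((r ↔ (q → q)) ↔ (q ↔ (q → q))) ↔ ((q → q) ↔ (r → (q → q))) = 1 ↔ 6 = 1
(((¬q → (p ↔ p)) ↔ ¬r) → (((q → q) → r) ↔ (¬q ↔ q))) → (¬((r ↔ (q → q)) ↔ (q ↔ (q → q))) ↔ ((q → q) ↔ (r → (q → q)))) = 6 → 1 = 1
¬((¬(¬q ↔ (q → p)) → ((p ↔ q) ↔ q)) → ((q ↔ q) ↔ ¬(¬r ↔ q))) ↔ ((((¬q → (p ↔ p)) ↔ ¬r) → (((q → q) → r) ↔ (¬q ↔ q))) → (¬((r ↔ (q → q)) ↔ (q ↔ (q → q))) ↔ ((q → q) ↔ (r → (q → q))))) = 5 ↔ 1 = 2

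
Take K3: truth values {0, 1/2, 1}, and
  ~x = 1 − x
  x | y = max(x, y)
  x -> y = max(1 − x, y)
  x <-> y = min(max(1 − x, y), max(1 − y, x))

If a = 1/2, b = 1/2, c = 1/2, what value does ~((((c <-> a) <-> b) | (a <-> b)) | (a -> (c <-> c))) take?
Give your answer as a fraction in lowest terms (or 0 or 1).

1/2

c <-> a = 1/2 <-> 1/2 = 1/2
(c <-> a) <-> b = 1/2 <-> 1/2 = 1/2
a <-> b = 1/2 <-> 1/2 = 1/2
((c <-> a) <-> b) | (a <-> b) = 1/2 | 1/2 = 1/2
c <-> c = 1/2 <-> 1/2 = 1/2
a -> (c <-> c) = 1/2 -> 1/2 = 1/2
(((c <-> a) <-> b) | (a <-> b)) | (a -> (c <-> c)) = 1/2 | 1/2 = 1/2
~((((c <-> a) <-> b) | (a <-> b)) | (a -> (c <-> c))) = ~1/2 = 1/2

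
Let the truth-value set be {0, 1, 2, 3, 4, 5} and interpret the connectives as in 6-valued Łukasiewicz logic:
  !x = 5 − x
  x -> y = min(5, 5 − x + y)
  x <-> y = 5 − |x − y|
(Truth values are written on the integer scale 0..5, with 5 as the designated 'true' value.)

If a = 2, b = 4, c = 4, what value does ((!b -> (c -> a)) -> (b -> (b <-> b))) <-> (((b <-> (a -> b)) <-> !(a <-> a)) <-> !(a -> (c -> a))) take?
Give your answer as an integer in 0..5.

4

!b = !4 = 1
c -> a = 4 -> 2 = 3
!b -> (c -> a) = 1 -> 3 = 5
b <-> b = 4 <-> 4 = 5
b -> (b <-> b) = 4 -> 5 = 5
(!b -> (c -> a)) -> (b -> (b <-> b)) = 5 -> 5 = 5
a -> b = 2 -> 4 = 5
b <-> (a -> b) = 4 <-> 5 = 4
a <-> a = 2 <-> 2 = 5
!(a <-> a) = !5 = 0
(b <-> (a -> b)) <-> !(a <-> a) = 4 <-> 0 = 1
c -> a = 4 -> 2 = 3
a -> (c -> a) = 2 -> 3 = 5
!(a -> (c -> a)) = !5 = 0
((b <-> (a -> b)) <-> !(a <-> a)) <-> !(a -> (c -> a)) = 1 <-> 0 = 4
((!b -> (c -> a)) -> (b -> (b <-> b))) <-> (((b <-> (a -> b)) <-> !(a <-> a)) <-> !(a -> (c -> a))) = 5 <-> 4 = 4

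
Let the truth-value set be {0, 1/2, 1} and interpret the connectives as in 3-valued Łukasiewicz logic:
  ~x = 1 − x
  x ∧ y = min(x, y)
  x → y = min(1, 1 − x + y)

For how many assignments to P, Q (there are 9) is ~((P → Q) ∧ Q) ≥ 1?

P = 0, Q = 0 ↦ 1  ≥
P = 0, Q = 1/2 ↦ 1/2  <
P = 0, Q = 1 ↦ 0  <
P = 1/2, Q = 0 ↦ 1  ≥
P = 1/2, Q = 1/2 ↦ 1/2  <
P = 1/2, Q = 1 ↦ 0  <
P = 1, Q = 0 ↦ 1  ≥
P = 1, Q = 1/2 ↦ 1/2  <
P = 1, Q = 1 ↦ 0  <
So 3 of the 9 assignments meet the threshold.

3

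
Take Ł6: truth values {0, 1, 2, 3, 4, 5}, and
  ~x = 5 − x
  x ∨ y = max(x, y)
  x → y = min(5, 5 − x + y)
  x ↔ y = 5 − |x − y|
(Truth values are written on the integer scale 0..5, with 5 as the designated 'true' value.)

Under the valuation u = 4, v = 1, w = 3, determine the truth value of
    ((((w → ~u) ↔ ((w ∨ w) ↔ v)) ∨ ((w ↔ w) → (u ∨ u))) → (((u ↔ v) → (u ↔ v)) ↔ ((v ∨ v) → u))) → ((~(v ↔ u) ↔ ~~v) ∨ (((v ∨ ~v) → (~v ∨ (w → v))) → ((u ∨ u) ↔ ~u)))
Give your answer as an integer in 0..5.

3

~u = ~4 = 1
w → ~u = 3 → 1 = 3
w ∨ w = 3 ∨ 3 = 3
(w ∨ w) ↔ v = 3 ↔ 1 = 3
(w → ~u) ↔ ((w ∨ w) ↔ v) = 3 ↔ 3 = 5
w ↔ w = 3 ↔ 3 = 5
u ∨ u = 4 ∨ 4 = 4
(w ↔ w) → (u ∨ u) = 5 → 4 = 4
((w → ~u) ↔ ((w ∨ w) ↔ v)) ∨ ((w ↔ w) → (u ∨ u)) = 5 ∨ 4 = 5
u ↔ v = 4 ↔ 1 = 2
u ↔ v = 4 ↔ 1 = 2
(u ↔ v) → (u ↔ v) = 2 → 2 = 5
v ∨ v = 1 ∨ 1 = 1
(v ∨ v) → u = 1 → 4 = 5
((u ↔ v) → (u ↔ v)) ↔ ((v ∨ v) → u) = 5 ↔ 5 = 5
(((w → ~u) ↔ ((w ∨ w) ↔ v)) ∨ ((w ↔ w) → (u ∨ u))) → (((u ↔ v) → (u ↔ v)) ↔ ((v ∨ v) → u)) = 5 → 5 = 5
v ↔ u = 1 ↔ 4 = 2
~(v ↔ u) = ~2 = 3
~v = ~1 = 4
~~v = ~4 = 1
~(v ↔ u) ↔ ~~v = 3 ↔ 1 = 3
~v = ~1 = 4
v ∨ ~v = 1 ∨ 4 = 4
~v = ~1 = 4
w → v = 3 → 1 = 3
~v ∨ (w → v) = 4 ∨ 3 = 4
(v ∨ ~v) → (~v ∨ (w → v)) = 4 → 4 = 5
u ∨ u = 4 ∨ 4 = 4
~u = ~4 = 1
(u ∨ u) ↔ ~u = 4 ↔ 1 = 2
((v ∨ ~v) → (~v ∨ (w → v))) → ((u ∨ u) ↔ ~u) = 5 → 2 = 2
(~(v ↔ u) ↔ ~~v) ∨ (((v ∨ ~v) → (~v ∨ (w → v))) → ((u ∨ u) ↔ ~u)) = 3 ∨ 2 = 3
((((w → ~u) ↔ ((w ∨ w) ↔ v)) ∨ ((w ↔ w) → (u ∨ u))) → (((u ↔ v) → (u ↔ v)) ↔ ((v ∨ v) → u))) → ((~(v ↔ u) ↔ ~~v) ∨ (((v ∨ ~v) → (~v ∨ (w → v))) → ((u ∨ u) ↔ ~u))) = 5 → 3 = 3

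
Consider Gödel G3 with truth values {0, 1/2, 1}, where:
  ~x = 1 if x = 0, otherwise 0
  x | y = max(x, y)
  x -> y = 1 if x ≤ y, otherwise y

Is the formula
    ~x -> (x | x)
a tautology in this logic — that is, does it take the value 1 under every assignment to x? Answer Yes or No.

No

Counterexample: take x = 0.
~x = ~0 = 1
x | x = 0 | 0 = 0
~x -> (x | x) = 1 -> 0 = 0
This gives 0 ≠ 1.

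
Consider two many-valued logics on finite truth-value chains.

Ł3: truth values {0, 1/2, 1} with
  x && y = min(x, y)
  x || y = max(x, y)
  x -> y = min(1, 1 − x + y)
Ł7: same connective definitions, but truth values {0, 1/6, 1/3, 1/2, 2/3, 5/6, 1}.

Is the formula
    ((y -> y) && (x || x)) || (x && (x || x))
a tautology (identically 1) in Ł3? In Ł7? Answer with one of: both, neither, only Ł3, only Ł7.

neither

In Ł3: at x = 0, y = 0 the value is 0 — not a tautology.
In Ł7: at x = 0, y = 0 the value is 0 — not a tautology.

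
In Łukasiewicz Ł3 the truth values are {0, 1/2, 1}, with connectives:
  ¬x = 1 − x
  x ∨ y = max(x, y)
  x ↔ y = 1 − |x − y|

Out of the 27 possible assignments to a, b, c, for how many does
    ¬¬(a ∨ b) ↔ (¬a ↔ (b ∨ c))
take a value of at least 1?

value 1: 10 assignments (counts)
value 1/2: 11 assignments
value 0: 6 assignments
So 10 of the 27 assignments meet the threshold.

10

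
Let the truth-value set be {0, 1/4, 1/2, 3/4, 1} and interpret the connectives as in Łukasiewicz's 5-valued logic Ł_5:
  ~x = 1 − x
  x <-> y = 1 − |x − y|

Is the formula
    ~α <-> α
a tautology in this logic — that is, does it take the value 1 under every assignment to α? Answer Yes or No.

Counterexample: take α = 0.
~α = ~0 = 1
~α <-> α = 1 <-> 0 = 0
This gives 0 ≠ 1.

No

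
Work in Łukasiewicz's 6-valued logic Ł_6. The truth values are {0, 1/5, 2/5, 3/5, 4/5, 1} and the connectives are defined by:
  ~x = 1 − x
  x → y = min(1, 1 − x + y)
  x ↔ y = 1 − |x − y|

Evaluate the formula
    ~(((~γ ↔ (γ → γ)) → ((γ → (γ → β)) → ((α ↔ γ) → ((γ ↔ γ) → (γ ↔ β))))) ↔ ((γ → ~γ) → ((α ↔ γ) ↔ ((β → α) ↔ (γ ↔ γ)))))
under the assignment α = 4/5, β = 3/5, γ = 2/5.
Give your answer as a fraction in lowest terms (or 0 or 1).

2/5

~γ = ~2/5 = 3/5
γ → γ = 2/5 → 2/5 = 1
~γ ↔ (γ → γ) = 3/5 ↔ 1 = 3/5
γ → β = 2/5 → 3/5 = 1
γ → (γ → β) = 2/5 → 1 = 1
α ↔ γ = 4/5 ↔ 2/5 = 3/5
γ ↔ γ = 2/5 ↔ 2/5 = 1
γ ↔ β = 2/5 ↔ 3/5 = 4/5
(γ ↔ γ) → (γ ↔ β) = 1 → 4/5 = 4/5
(α ↔ γ) → ((γ ↔ γ) → (γ ↔ β)) = 3/5 → 4/5 = 1
(γ → (γ → β)) → ((α ↔ γ) → ((γ ↔ γ) → (γ ↔ β))) = 1 → 1 = 1
(~γ ↔ (γ → γ)) → ((γ → (γ → β)) → ((α ↔ γ) → ((γ ↔ γ) → (γ ↔ β)))) = 3/5 → 1 = 1
~γ = ~2/5 = 3/5
γ → ~γ = 2/5 → 3/5 = 1
α ↔ γ = 4/5 ↔ 2/5 = 3/5
β → α = 3/5 → 4/5 = 1
γ ↔ γ = 2/5 ↔ 2/5 = 1
(β → α) ↔ (γ ↔ γ) = 1 ↔ 1 = 1
(α ↔ γ) ↔ ((β → α) ↔ (γ ↔ γ)) = 3/5 ↔ 1 = 3/5
(γ → ~γ) → ((α ↔ γ) ↔ ((β → α) ↔ (γ ↔ γ))) = 1 → 3/5 = 3/5
((~γ ↔ (γ → γ)) → ((γ → (γ → β)) → ((α ↔ γ) → ((γ ↔ γ) → (γ ↔ β))))) ↔ ((γ → ~γ) → ((α ↔ γ) ↔ ((β → α) ↔ (γ ↔ γ)))) = 1 ↔ 3/5 = 3/5
~(((~γ ↔ (γ → γ)) → ((γ → (γ → β)) → ((α ↔ γ) → ((γ ↔ γ) → (γ ↔ β))))) ↔ ((γ → ~γ) → ((α ↔ γ) ↔ ((β → α) ↔ (γ ↔ γ))))) = ~3/5 = 2/5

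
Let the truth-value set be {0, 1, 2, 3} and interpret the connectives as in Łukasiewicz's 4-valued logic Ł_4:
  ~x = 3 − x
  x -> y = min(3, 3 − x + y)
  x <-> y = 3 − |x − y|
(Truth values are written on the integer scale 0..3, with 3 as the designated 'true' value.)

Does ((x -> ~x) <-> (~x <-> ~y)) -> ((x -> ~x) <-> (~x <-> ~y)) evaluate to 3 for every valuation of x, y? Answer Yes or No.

x = 0, y = 0 ↦ 3
x = 0, y = 1 ↦ 3
x = 0, y = 2 ↦ 3
x = 0, y = 3 ↦ 3
x = 1, y = 0 ↦ 3
x = 1, y = 1 ↦ 3
x = 1, y = 2 ↦ 3
x = 1, y = 3 ↦ 3
x = 2, y = 0 ↦ 3
x = 2, y = 1 ↦ 3
x = 2, y = 2 ↦ 3
x = 2, y = 3 ↦ 3
x = 3, y = 0 ↦ 3
x = 3, y = 1 ↦ 3
x = 3, y = 2 ↦ 3
x = 3, y = 3 ↦ 3
Every assignment gives a value ≥ 3.

Yes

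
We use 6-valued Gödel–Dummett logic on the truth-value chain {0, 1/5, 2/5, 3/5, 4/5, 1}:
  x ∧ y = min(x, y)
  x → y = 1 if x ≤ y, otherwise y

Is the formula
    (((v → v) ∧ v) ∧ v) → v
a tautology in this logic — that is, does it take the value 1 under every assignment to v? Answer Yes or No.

v = 0 ↦ 1
v = 1/5 ↦ 1
v = 2/5 ↦ 1
v = 3/5 ↦ 1
v = 4/5 ↦ 1
v = 1 ↦ 1
Every assignment gives a value ≥ 1.

Yes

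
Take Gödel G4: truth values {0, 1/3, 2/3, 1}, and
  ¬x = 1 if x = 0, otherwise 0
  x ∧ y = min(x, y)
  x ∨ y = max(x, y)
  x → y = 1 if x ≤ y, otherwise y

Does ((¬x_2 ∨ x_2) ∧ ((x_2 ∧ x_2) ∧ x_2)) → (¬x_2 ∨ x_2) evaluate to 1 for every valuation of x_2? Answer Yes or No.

x_2 = 0 ↦ 1
x_2 = 1/3 ↦ 1
x_2 = 2/3 ↦ 1
x_2 = 1 ↦ 1
Every assignment gives a value ≥ 1.

Yes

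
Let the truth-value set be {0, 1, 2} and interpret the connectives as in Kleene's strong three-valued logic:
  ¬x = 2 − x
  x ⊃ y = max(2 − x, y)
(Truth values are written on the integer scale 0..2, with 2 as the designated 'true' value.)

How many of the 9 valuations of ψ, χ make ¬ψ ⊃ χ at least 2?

5

ψ = 0, χ = 0 ↦ 0  <
ψ = 0, χ = 1 ↦ 1  <
ψ = 0, χ = 2 ↦ 2  ≥
ψ = 1, χ = 0 ↦ 1  <
ψ = 1, χ = 1 ↦ 1  <
ψ = 1, χ = 2 ↦ 2  ≥
ψ = 2, χ = 0 ↦ 2  ≥
ψ = 2, χ = 1 ↦ 2  ≥
ψ = 2, χ = 2 ↦ 2  ≥
So 5 of the 9 assignments meet the threshold.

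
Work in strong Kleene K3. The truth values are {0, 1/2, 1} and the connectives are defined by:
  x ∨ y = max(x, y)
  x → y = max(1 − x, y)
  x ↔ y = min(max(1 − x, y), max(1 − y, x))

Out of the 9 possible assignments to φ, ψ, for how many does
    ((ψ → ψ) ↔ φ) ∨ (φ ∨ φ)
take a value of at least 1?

3

φ = 0, ψ = 0 ↦ 0  <
φ = 0, ψ = 1/2 ↦ 1/2  <
φ = 0, ψ = 1 ↦ 0  <
φ = 1/2, ψ = 0 ↦ 1/2  <
φ = 1/2, ψ = 1/2 ↦ 1/2  <
φ = 1/2, ψ = 1 ↦ 1/2  <
φ = 1, ψ = 0 ↦ 1  ≥
φ = 1, ψ = 1/2 ↦ 1  ≥
φ = 1, ψ = 1 ↦ 1  ≥
So 3 of the 9 assignments meet the threshold.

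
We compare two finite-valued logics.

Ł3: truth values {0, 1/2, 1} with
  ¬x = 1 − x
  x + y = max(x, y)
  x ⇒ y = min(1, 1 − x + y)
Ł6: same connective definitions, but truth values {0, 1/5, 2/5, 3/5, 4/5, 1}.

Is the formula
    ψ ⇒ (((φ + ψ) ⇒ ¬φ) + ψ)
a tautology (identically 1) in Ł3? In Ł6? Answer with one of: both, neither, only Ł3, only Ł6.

In Ł3: every assignment gives 1 — tautology.
In Ł6: every assignment gives 1 — tautology.

both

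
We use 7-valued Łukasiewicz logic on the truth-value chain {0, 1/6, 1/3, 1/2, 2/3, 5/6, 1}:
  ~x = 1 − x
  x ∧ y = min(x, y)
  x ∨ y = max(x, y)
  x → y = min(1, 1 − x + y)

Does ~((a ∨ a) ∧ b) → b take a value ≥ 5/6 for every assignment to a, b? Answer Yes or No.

No

Counterexample: take a = 0, b = 0.
a ∨ a = 0 ∨ 0 = 0
(a ∨ a) ∧ b = 0 ∧ 0 = 0
~((a ∨ a) ∧ b) = ~0 = 1
~((a ∨ a) ∧ b) → b = 1 → 0 = 0
This gives 0, which is below 5/6.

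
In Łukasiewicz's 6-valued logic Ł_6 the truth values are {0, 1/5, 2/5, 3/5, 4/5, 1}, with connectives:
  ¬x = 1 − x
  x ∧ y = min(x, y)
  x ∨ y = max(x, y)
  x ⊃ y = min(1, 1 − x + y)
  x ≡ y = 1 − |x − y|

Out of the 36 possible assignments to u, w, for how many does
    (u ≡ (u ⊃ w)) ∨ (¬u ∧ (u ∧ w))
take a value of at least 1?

3

value 1: 3 assignments (counts)
value 4/5: 7 assignments
value 3/5: 6 assignments
value 2/5: 7 assignments
value 1/5: 6 assignments
value 0: 7 assignments
So 3 of the 36 assignments meet the threshold.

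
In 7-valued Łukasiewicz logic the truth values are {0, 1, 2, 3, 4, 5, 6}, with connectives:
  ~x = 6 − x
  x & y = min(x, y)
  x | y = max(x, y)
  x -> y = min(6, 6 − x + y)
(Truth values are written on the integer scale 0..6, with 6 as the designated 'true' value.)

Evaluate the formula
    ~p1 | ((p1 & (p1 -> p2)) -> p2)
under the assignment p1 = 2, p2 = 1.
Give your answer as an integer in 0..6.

~p1 = ~2 = 4
p1 -> p2 = 2 -> 1 = 5
p1 & (p1 -> p2) = 2 & 5 = 2
(p1 & (p1 -> p2)) -> p2 = 2 -> 1 = 5
~p1 | ((p1 & (p1 -> p2)) -> p2) = 4 | 5 = 5

5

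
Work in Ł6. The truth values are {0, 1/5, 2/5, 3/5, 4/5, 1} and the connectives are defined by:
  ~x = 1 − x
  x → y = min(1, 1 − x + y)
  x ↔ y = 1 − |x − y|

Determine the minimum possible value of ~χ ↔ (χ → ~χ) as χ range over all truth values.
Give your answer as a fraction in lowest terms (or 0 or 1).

3/5

Take χ = 2/5:
~χ = ~2/5 = 3/5
~χ = ~2/5 = 3/5
χ → ~χ = 2/5 → 3/5 = 1
~χ ↔ (χ → ~χ) = 3/5 ↔ 1 = 3/5
No assignment yields a value below 3/5, so this is the minimum.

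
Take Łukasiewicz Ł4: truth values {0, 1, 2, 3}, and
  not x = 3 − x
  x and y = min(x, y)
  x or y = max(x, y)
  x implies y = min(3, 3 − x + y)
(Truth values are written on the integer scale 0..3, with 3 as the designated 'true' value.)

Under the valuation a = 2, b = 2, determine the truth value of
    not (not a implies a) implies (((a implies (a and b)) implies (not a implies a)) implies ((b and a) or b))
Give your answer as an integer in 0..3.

not a = not 2 = 1
not a implies a = 1 implies 2 = 3
not (not a implies a) = not 3 = 0
a and b = 2 and 2 = 2
a implies (a and b) = 2 implies 2 = 3
not a = not 2 = 1
not a implies a = 1 implies 2 = 3
(a implies (a and b)) implies (not a implies a) = 3 implies 3 = 3
b and a = 2 and 2 = 2
(b and a) or b = 2 or 2 = 2
((a implies (a and b)) implies (not a implies a)) implies ((b and a) or b) = 3 implies 2 = 2
not (not a implies a) implies (((a implies (a and b)) implies (not a implies a)) implies ((b and a) or b)) = 0 implies 2 = 3

3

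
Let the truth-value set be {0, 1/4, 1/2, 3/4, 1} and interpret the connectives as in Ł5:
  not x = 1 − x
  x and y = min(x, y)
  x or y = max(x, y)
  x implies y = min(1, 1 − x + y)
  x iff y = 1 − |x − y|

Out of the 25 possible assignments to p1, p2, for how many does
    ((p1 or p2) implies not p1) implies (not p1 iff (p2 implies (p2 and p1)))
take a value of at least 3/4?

19

value 1: 10 assignments (counts)
value 3/4: 9 assignments (counts)
value 1/2: 4 assignments
value 1/4: 1 assignment
value 0: 1 assignment
So 19 of the 25 assignments meet the threshold.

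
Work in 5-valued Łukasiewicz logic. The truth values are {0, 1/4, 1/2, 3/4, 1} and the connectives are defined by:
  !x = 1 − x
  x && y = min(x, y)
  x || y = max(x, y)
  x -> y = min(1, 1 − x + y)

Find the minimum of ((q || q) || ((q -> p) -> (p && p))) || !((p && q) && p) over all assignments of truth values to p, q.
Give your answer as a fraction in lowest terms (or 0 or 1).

Take p = 1/2, q = 1/2:
q || q = 1/2 || 1/2 = 1/2
q -> p = 1/2 -> 1/2 = 1
p && p = 1/2 && 1/2 = 1/2
(q -> p) -> (p && p) = 1 -> 1/2 = 1/2
(q || q) || ((q -> p) -> (p && p)) = 1/2 || 1/2 = 1/2
p && q = 1/2 && 1/2 = 1/2
(p && q) && p = 1/2 && 1/2 = 1/2
!((p && q) && p) = !1/2 = 1/2
((q || q) || ((q -> p) -> (p && p))) || !((p && q) && p) = 1/2 || 1/2 = 1/2
No assignment yields a value below 1/2, so this is the minimum.

1/2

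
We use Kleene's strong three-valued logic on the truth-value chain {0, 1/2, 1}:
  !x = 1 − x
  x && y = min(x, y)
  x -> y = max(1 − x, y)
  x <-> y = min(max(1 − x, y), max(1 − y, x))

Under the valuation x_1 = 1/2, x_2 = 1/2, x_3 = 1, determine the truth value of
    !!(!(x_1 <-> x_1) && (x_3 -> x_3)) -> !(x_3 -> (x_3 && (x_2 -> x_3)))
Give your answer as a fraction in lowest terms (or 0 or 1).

1/2

x_1 <-> x_1 = 1/2 <-> 1/2 = 1/2
!(x_1 <-> x_1) = !1/2 = 1/2
x_3 -> x_3 = 1 -> 1 = 1
!(x_1 <-> x_1) && (x_3 -> x_3) = 1/2 && 1 = 1/2
!(!(x_1 <-> x_1) && (x_3 -> x_3)) = !1/2 = 1/2
!!(!(x_1 <-> x_1) && (x_3 -> x_3)) = !1/2 = 1/2
x_2 -> x_3 = 1/2 -> 1 = 1
x_3 && (x_2 -> x_3) = 1 && 1 = 1
x_3 -> (x_3 && (x_2 -> x_3)) = 1 -> 1 = 1
!(x_3 -> (x_3 && (x_2 -> x_3))) = !1 = 0
!!(!(x_1 <-> x_1) && (x_3 -> x_3)) -> !(x_3 -> (x_3 && (x_2 -> x_3))) = 1/2 -> 0 = 1/2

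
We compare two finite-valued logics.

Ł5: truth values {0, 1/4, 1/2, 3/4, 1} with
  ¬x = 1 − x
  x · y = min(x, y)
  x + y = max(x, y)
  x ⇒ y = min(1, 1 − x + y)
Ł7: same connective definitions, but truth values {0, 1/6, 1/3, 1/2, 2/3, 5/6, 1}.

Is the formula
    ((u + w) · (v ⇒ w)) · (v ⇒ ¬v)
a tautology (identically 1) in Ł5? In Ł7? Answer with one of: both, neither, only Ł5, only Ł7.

neither

In Ł5: at u = 0, v = 0, w = 0 the value is 0 — not a tautology.
In Ł7: at u = 0, v = 0, w = 0 the value is 0 — not a tautology.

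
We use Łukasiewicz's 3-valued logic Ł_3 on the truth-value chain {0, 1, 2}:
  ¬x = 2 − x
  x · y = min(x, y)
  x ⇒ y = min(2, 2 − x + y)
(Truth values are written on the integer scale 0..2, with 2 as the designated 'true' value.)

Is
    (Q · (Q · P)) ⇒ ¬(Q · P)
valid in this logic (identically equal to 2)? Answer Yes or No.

Counterexample: take P = 2, Q = 2.
Q · P = 2 · 2 = 2
Q · (Q · P) = 2 · 2 = 2
¬(Q · P) = ¬2 = 0
(Q · (Q · P)) ⇒ ¬(Q · P) = 2 ⇒ 0 = 0
This gives 0 ≠ 2.

No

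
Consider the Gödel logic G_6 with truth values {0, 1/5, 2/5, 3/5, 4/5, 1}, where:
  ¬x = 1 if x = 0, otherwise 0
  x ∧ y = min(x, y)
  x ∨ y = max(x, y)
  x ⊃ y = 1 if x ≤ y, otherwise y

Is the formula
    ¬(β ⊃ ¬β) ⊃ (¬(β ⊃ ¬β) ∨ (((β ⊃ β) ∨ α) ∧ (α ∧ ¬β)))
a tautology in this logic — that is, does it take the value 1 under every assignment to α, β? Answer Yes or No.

At α = 2/5, β = 3/5, for instance:
¬β = ¬3/5 = 0
β ⊃ ¬β = 3/5 ⊃ 0 = 0
¬(β ⊃ ¬β) = ¬0 = 1
β ⊃ β = 3/5 ⊃ 3/5 = 1
(β ⊃ β) ∨ α = 1 ∨ 2/5 = 1
¬β = ¬3/5 = 0
α ∧ ¬β = 2/5 ∧ 0 = 0
((β ⊃ β) ∨ α) ∧ (α ∧ ¬β) = 1 ∧ 0 = 0
¬(β ⊃ ¬β) ∨ (((β ⊃ β) ∨ α) ∧ (α ∧ ¬β)) = 1 ∨ 0 = 1
¬(β ⊃ ¬β) ⊃ (¬(β ⊃ ¬β) ∨ (((β ⊃ β) ∨ α) ∧ (α ∧ ¬β))) = 1 ⊃ 1 = 1
and checking the remaining 35 assignments likewise gives ≥ 1 in every case.

Yes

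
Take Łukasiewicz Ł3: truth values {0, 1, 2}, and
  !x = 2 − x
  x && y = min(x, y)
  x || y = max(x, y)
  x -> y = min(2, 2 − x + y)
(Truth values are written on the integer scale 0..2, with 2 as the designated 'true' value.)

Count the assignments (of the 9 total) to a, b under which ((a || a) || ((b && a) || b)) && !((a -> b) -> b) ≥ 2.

a = 0, b = 0 ↦ 0  <
a = 0, b = 1 ↦ 1  <
a = 0, b = 2 ↦ 0  <
a = 1, b = 0 ↦ 1  <
a = 1, b = 1 ↦ 1  <
a = 1, b = 2 ↦ 0  <
a = 2, b = 0 ↦ 0  <
a = 2, b = 1 ↦ 0  <
a = 2, b = 2 ↦ 0  <
So 0 of the 9 assignments meet the threshold.

0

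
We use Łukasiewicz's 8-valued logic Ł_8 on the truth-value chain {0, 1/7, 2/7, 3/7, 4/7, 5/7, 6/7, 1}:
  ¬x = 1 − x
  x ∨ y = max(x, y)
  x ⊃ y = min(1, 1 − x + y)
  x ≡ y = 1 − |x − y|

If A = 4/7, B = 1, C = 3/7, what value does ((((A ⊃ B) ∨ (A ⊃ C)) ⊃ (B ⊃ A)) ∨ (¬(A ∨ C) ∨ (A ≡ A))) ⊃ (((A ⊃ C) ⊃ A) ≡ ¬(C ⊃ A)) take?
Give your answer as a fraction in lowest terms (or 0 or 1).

2/7

A ⊃ B = 4/7 ⊃ 1 = 1
A ⊃ C = 4/7 ⊃ 3/7 = 6/7
(A ⊃ B) ∨ (A ⊃ C) = 1 ∨ 6/7 = 1
B ⊃ A = 1 ⊃ 4/7 = 4/7
((A ⊃ B) ∨ (A ⊃ C)) ⊃ (B ⊃ A) = 1 ⊃ 4/7 = 4/7
A ∨ C = 4/7 ∨ 3/7 = 4/7
¬(A ∨ C) = ¬4/7 = 3/7
A ≡ A = 4/7 ≡ 4/7 = 1
¬(A ∨ C) ∨ (A ≡ A) = 3/7 ∨ 1 = 1
(((A ⊃ B) ∨ (A ⊃ C)) ⊃ (B ⊃ A)) ∨ (¬(A ∨ C) ∨ (A ≡ A)) = 4/7 ∨ 1 = 1
A ⊃ C = 4/7 ⊃ 3/7 = 6/7
(A ⊃ C) ⊃ A = 6/7 ⊃ 4/7 = 5/7
C ⊃ A = 3/7 ⊃ 4/7 = 1
¬(C ⊃ A) = ¬1 = 0
((A ⊃ C) ⊃ A) ≡ ¬(C ⊃ A) = 5/7 ≡ 0 = 2/7
((((A ⊃ B) ∨ (A ⊃ C)) ⊃ (B ⊃ A)) ∨ (¬(A ∨ C) ∨ (A ≡ A))) ⊃ (((A ⊃ C) ⊃ A) ≡ ¬(C ⊃ A)) = 1 ⊃ 2/7 = 2/7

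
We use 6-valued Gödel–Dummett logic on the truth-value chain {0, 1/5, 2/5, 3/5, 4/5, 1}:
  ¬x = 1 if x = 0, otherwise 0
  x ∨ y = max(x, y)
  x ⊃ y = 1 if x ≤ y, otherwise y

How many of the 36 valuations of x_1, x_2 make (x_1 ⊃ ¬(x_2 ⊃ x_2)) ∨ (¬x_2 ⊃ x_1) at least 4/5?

33

value 1: 32 assignments (counts)
value 4/5: 1 assignment (counts)
value 3/5: 1 assignment
value 2/5: 1 assignment
value 1/5: 1 assignment
So 33 of the 36 assignments meet the threshold.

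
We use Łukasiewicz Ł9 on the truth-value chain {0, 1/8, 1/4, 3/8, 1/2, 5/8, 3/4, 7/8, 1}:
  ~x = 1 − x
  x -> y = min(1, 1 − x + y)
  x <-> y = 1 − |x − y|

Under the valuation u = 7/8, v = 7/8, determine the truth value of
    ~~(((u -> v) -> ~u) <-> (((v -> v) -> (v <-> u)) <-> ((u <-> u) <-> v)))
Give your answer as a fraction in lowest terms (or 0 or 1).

u -> v = 7/8 -> 7/8 = 1
~u = ~7/8 = 1/8
(u -> v) -> ~u = 1 -> 1/8 = 1/8
v -> v = 7/8 -> 7/8 = 1
v <-> u = 7/8 <-> 7/8 = 1
(v -> v) -> (v <-> u) = 1 -> 1 = 1
u <-> u = 7/8 <-> 7/8 = 1
(u <-> u) <-> v = 1 <-> 7/8 = 7/8
((v -> v) -> (v <-> u)) <-> ((u <-> u) <-> v) = 1 <-> 7/8 = 7/8
((u -> v) -> ~u) <-> (((v -> v) -> (v <-> u)) <-> ((u <-> u) <-> v)) = 1/8 <-> 7/8 = 1/4
~(((u -> v) -> ~u) <-> (((v -> v) -> (v <-> u)) <-> ((u <-> u) <-> v))) = ~1/4 = 3/4
~~(((u -> v) -> ~u) <-> (((v -> v) -> (v <-> u)) <-> ((u <-> u) <-> v))) = ~3/4 = 1/4

1/4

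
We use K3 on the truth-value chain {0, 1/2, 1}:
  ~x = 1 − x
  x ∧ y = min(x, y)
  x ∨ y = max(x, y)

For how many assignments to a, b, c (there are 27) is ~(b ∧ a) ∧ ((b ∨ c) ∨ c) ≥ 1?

value 1: 7 assignments (counts)
value 1/2: 14 assignments
value 0: 6 assignments
So 7 of the 27 assignments meet the threshold.

7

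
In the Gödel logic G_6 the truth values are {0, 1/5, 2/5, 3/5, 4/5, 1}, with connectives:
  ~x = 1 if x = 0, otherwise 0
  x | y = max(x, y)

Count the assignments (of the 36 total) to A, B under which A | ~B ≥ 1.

11

value 1: 11 assignments (counts)
value 4/5: 5 assignments
value 3/5: 5 assignments
value 2/5: 5 assignments
value 1/5: 5 assignments
value 0: 5 assignments
So 11 of the 36 assignments meet the threshold.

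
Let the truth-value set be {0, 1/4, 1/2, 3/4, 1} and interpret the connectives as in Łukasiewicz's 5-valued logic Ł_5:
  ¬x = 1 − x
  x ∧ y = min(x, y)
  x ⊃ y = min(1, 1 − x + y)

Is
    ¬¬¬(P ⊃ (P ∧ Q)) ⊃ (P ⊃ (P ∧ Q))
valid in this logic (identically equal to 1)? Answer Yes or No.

Counterexample: take P = 3/4, Q = 0.
P ∧ Q = 3/4 ∧ 0 = 0
P ⊃ (P ∧ Q) = 3/4 ⊃ 0 = 1/4
¬(P ⊃ (P ∧ Q)) = ¬1/4 = 3/4
¬¬(P ⊃ (P ∧ Q)) = ¬3/4 = 1/4
¬¬¬(P ⊃ (P ∧ Q)) = ¬1/4 = 3/4
P ∧ Q = 3/4 ∧ 0 = 0
P ⊃ (P ∧ Q) = 3/4 ⊃ 0 = 1/4
¬¬¬(P ⊃ (P ∧ Q)) ⊃ (P ⊃ (P ∧ Q)) = 3/4 ⊃ 1/4 = 1/2
This gives 1/2 ≠ 1.

No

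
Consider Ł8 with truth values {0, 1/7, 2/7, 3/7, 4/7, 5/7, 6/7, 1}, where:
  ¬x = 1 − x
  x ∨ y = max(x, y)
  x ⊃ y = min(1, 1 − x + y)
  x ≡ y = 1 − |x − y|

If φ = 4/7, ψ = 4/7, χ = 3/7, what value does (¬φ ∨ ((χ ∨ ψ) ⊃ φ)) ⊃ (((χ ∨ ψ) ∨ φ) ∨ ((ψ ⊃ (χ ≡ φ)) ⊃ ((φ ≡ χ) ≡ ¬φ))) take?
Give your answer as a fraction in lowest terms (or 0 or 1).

4/7

¬φ = ¬4/7 = 3/7
χ ∨ ψ = 3/7 ∨ 4/7 = 4/7
(χ ∨ ψ) ⊃ φ = 4/7 ⊃ 4/7 = 1
¬φ ∨ ((χ ∨ ψ) ⊃ φ) = 3/7 ∨ 1 = 1
χ ∨ ψ = 3/7 ∨ 4/7 = 4/7
(χ ∨ ψ) ∨ φ = 4/7 ∨ 4/7 = 4/7
χ ≡ φ = 3/7 ≡ 4/7 = 6/7
ψ ⊃ (χ ≡ φ) = 4/7 ⊃ 6/7 = 1
φ ≡ χ = 4/7 ≡ 3/7 = 6/7
¬φ = ¬4/7 = 3/7
(φ ≡ χ) ≡ ¬φ = 6/7 ≡ 3/7 = 4/7
(ψ ⊃ (χ ≡ φ)) ⊃ ((φ ≡ χ) ≡ ¬φ) = 1 ⊃ 4/7 = 4/7
((χ ∨ ψ) ∨ φ) ∨ ((ψ ⊃ (χ ≡ φ)) ⊃ ((φ ≡ χ) ≡ ¬φ)) = 4/7 ∨ 4/7 = 4/7
(¬φ ∨ ((χ ∨ ψ) ⊃ φ)) ⊃ (((χ ∨ ψ) ∨ φ) ∨ ((ψ ⊃ (χ ≡ φ)) ⊃ ((φ ≡ χ) ≡ ¬φ))) = 1 ⊃ 4/7 = 4/7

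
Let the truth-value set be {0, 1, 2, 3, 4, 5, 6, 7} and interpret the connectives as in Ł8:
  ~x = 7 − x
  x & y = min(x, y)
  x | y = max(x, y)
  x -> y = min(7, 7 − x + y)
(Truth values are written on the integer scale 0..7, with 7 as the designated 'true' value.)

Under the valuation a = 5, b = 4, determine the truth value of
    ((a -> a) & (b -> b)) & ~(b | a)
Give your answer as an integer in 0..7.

2

a -> a = 5 -> 5 = 7
b -> b = 4 -> 4 = 7
(a -> a) & (b -> b) = 7 & 7 = 7
b | a = 4 | 5 = 5
~(b | a) = ~5 = 2
((a -> a) & (b -> b)) & ~(b | a) = 7 & 2 = 2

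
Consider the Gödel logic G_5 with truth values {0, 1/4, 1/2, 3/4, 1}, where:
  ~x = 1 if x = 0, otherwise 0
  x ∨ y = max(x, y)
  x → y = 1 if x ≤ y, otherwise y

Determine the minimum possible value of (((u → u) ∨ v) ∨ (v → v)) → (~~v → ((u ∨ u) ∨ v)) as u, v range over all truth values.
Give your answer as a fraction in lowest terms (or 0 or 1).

Take u = 0, v = 1/4:
u → u = 0 → 0 = 1
(u → u) ∨ v = 1 ∨ 1/4 = 1
v → v = 1/4 → 1/4 = 1
((u → u) ∨ v) ∨ (v → v) = 1 ∨ 1 = 1
~v = ~1/4 = 0
~~v = ~0 = 1
u ∨ u = 0 ∨ 0 = 0
(u ∨ u) ∨ v = 0 ∨ 1/4 = 1/4
~~v → ((u ∨ u) ∨ v) = 1 → 1/4 = 1/4
(((u → u) ∨ v) ∨ (v → v)) → (~~v → ((u ∨ u) ∨ v)) = 1 → 1/4 = 1/4
No assignment yields a value below 1/4, so this is the minimum.

1/4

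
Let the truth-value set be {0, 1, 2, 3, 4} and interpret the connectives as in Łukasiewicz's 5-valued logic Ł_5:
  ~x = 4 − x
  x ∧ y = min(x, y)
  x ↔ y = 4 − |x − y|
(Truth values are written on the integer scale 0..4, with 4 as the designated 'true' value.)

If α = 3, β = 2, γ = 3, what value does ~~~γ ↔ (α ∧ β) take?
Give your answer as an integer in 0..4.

3

~γ = ~3 = 1
~~γ = ~1 = 3
~~~γ = ~3 = 1
α ∧ β = 3 ∧ 2 = 2
~~~γ ↔ (α ∧ β) = 1 ↔ 2 = 3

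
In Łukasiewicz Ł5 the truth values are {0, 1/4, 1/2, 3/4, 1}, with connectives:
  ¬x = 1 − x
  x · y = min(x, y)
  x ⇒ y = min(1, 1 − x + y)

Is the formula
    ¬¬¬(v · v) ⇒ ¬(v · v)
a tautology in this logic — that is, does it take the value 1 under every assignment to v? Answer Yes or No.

v = 0 ↦ 1
v = 1/4 ↦ 1
v = 1/2 ↦ 1
v = 3/4 ↦ 1
v = 1 ↦ 1
Every assignment gives a value ≥ 1.

Yes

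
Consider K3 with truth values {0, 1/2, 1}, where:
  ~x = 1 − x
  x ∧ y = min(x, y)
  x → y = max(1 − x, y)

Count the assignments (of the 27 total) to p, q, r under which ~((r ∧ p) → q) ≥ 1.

1

value 1: 1 assignment (counts)
value 1/2: 7 assignments
value 0: 19 assignments
So 1 of the 27 assignments meets the threshold.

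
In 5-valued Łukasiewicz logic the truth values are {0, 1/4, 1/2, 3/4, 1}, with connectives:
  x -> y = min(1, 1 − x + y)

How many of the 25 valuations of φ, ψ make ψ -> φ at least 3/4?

value 1: 15 assignments (counts)
value 3/4: 4 assignments (counts)
value 1/2: 3 assignments
value 1/4: 2 assignments
value 0: 1 assignment
So 19 of the 25 assignments meet the threshold.

19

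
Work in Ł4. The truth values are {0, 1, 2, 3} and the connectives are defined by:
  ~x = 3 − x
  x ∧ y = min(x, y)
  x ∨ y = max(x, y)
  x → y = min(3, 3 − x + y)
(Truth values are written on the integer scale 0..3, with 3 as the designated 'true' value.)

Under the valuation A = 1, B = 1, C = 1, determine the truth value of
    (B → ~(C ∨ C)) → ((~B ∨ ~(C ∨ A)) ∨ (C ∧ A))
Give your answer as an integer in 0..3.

C ∨ C = 1 ∨ 1 = 1
~(C ∨ C) = ~1 = 2
B → ~(C ∨ C) = 1 → 2 = 3
~B = ~1 = 2
C ∨ A = 1 ∨ 1 = 1
~(C ∨ A) = ~1 = 2
~B ∨ ~(C ∨ A) = 2 ∨ 2 = 2
C ∧ A = 1 ∧ 1 = 1
(~B ∨ ~(C ∨ A)) ∨ (C ∧ A) = 2 ∨ 1 = 2
(B → ~(C ∨ C)) → ((~B ∨ ~(C ∨ A)) ∨ (C ∧ A)) = 3 → 2 = 2

2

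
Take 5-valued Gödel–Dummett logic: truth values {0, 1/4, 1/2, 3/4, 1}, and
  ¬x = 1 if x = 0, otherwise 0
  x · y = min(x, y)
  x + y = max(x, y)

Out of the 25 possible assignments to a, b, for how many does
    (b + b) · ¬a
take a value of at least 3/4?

value 1: 1 assignment (counts)
value 3/4: 1 assignment (counts)
value 1/2: 1 assignment
value 1/4: 1 assignment
value 0: 21 assignments
So 2 of the 25 assignments meet the threshold.

2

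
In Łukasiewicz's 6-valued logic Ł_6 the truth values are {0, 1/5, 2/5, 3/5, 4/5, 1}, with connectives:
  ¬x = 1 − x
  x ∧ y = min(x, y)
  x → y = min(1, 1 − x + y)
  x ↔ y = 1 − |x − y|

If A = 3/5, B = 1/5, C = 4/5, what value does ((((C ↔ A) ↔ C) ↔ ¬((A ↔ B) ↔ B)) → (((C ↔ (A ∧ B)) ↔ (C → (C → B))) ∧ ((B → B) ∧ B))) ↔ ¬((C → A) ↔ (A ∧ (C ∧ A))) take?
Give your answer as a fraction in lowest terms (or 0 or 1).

2/5

C ↔ A = 4/5 ↔ 3/5 = 4/5
(C ↔ A) ↔ C = 4/5 ↔ 4/5 = 1
A ↔ B = 3/5 ↔ 1/5 = 3/5
(A ↔ B) ↔ B = 3/5 ↔ 1/5 = 3/5
¬((A ↔ B) ↔ B) = ¬3/5 = 2/5
((C ↔ A) ↔ C) ↔ ¬((A ↔ B) ↔ B) = 1 ↔ 2/5 = 2/5
A ∧ B = 3/5 ∧ 1/5 = 1/5
C ↔ (A ∧ B) = 4/5 ↔ 1/5 = 2/5
C → B = 4/5 → 1/5 = 2/5
C → (C → B) = 4/5 → 2/5 = 3/5
(C ↔ (A ∧ B)) ↔ (C → (C → B)) = 2/5 ↔ 3/5 = 4/5
B → B = 1/5 → 1/5 = 1
(B → B) ∧ B = 1 ∧ 1/5 = 1/5
((C ↔ (A ∧ B)) ↔ (C → (C → B))) ∧ ((B → B) ∧ B) = 4/5 ∧ 1/5 = 1/5
(((C ↔ A) ↔ C) ↔ ¬((A ↔ B) ↔ B)) → (((C ↔ (A ∧ B)) ↔ (C → (C → B))) ∧ ((B → B) ∧ B)) = 2/5 → 1/5 = 4/5
C → A = 4/5 → 3/5 = 4/5
C ∧ A = 4/5 ∧ 3/5 = 3/5
A ∧ (C ∧ A) = 3/5 ∧ 3/5 = 3/5
(C → A) ↔ (A ∧ (C ∧ A)) = 4/5 ↔ 3/5 = 4/5
¬((C → A) ↔ (A ∧ (C ∧ A))) = ¬4/5 = 1/5
((((C ↔ A) ↔ C) ↔ ¬((A ↔ B) ↔ B)) → (((C ↔ (A ∧ B)) ↔ (C → (C → B))) ∧ ((B → B) ∧ B))) ↔ ¬((C → A) ↔ (A ∧ (C ∧ A))) = 4/5 ↔ 1/5 = 2/5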